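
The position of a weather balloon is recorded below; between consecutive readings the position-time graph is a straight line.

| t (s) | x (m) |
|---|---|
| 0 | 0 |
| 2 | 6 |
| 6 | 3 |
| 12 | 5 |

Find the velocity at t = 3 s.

Velocity is the slope of the x-t graph on 2–6 s: (3 − 6)/(6 − 2) = -0.75 m/s.

-0.75 m/s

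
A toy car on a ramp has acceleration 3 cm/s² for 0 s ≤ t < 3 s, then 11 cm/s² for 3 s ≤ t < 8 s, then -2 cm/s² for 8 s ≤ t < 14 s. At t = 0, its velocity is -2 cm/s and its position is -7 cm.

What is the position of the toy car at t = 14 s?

On each constant-a segment, Δv = aΔt and Δx = v₀Δt + ½aΔt²; chain segment to segment.
0–3 s: v starts -2 cm/s; Δx = -2·3 + ½·3·3² = 7.5 cm; v ends 7 cm/s.
3–8 s: v starts 7 cm/s; Δx = 7·5 + ½·11·5² = 172.5 cm; v ends 62 cm/s.
8–14 s: v starts 62 cm/s; Δx = 62·6 + ½·-2·6² = 336 cm; v ends 50 cm/s.
x(14) = -7 + Σ Δx = 509 cm.

509 cm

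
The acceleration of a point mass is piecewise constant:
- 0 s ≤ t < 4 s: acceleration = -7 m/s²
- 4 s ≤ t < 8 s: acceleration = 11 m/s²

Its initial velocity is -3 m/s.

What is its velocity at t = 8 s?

13 m/s

Δv equals the area under the a-t graph; then v = v₀ + Δv.
0–4 s: -7 × 4 = -28 m/s
4–8 s: 11 × 4 = 44 m/s
Δv = 16 m/s, so v(8) = -3 + (16) = 13 m/s.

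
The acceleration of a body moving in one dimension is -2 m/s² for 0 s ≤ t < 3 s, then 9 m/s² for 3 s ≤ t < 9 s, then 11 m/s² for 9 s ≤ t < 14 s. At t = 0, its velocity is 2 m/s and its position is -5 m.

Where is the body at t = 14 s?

517.5 m

On each constant-a segment, Δv = aΔt and Δx = v₀Δt + ½aΔt²; chain segment to segment.
0–3 s: v starts 2 m/s; Δx = 2·3 + ½·-2·3² = -3 m; v ends -4 m/s.
3–9 s: v starts -4 m/s; Δx = -4·6 + ½·9·6² = 138 m; v ends 50 m/s.
9–14 s: v starts 50 m/s; Δx = 50·5 + ½·11·5² = 387.5 m; v ends 105 m/s.
x(14) = -5 + Σ Δx = 517.5 m.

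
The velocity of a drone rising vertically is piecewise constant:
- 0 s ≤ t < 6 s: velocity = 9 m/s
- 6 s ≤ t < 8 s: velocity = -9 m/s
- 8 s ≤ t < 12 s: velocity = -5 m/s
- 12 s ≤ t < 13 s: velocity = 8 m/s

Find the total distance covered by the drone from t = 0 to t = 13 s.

Distance (not displacement) is the total path length: add the absolute areas under v-t.
0–6 s: |9| × 6 = 54 m
6–8 s: |-9| × 2 = 18 m
8–12 s: |-5| × 4 = 20 m
12–13 s: |8| × 1 = 8 m
Total distance = 100 m

100 m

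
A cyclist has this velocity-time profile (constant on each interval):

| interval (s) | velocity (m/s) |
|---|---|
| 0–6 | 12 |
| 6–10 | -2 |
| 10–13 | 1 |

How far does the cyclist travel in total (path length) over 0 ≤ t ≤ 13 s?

Total distance travelled is ∫|v| dt — sum the magnitudes of each area piece.
0–6 s: |12| × 6 = 72 m
6–10 s: |-2| × 4 = 8 m
10–13 s: |1| × 3 = 3 m
Total distance = 83 m

83 m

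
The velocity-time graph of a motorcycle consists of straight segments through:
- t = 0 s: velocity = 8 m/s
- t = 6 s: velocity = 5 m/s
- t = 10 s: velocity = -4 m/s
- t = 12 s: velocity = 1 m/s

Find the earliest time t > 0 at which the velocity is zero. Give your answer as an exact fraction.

v changes sign on 6–10 s (from 5 to -4); the graph is linear there, so v = 0 at t = 6 + (-5)·(10 − 6)/(-4 − 5) = 74/9 s.

t = 74/9 s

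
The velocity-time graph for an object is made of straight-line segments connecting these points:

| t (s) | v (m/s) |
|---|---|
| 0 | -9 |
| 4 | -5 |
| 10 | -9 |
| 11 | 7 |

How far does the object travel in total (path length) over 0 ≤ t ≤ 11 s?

74.0625 m

Total distance travelled is ∫|v| dt — sum the magnitudes of each area piece.
0–4 s: |½(-9 + -5)(4)| = 28 m
4–10 s: |½(-5 + -9)(6)| = 42 m
10–11 s: v = 0 at t = 10.5625 s; triangle areas 2.53125 + 1.53125 = 4.0625 m
Total distance = 74.0625 m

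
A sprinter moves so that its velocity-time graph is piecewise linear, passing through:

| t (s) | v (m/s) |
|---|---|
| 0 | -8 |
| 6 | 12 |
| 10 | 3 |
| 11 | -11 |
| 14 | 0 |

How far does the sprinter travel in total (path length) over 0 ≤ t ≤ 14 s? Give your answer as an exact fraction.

Total distance travelled is ∫|v| dt — sum the magnitudes of each area piece.
0–6 s: v = 0 at t = 2.4 s; triangle areas 9.6 + 21.6 = 31.2 m
6–10 s: |½(12 + 3)(4)| = 30 m
10–11 s: v = 0 at t = 143/14 s; triangle areas 9/28 + 121/28 = 65/14 m
11–14 s: |½(-11 + 0)(3)| = 16.5 m
Total distance = 2882/35 m

2882/35 m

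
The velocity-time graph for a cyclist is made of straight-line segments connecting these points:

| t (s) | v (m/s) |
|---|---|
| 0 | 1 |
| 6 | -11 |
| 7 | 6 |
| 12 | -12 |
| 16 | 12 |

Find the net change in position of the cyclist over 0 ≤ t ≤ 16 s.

Displacement is the signed area under the v-t curve.
0–6 s: ½(1 + -11)(6) = -30 m
6–7 s: ½(-11 + 6)(1) = -2.5 m
7–12 s: ½(6 + -12)(5) = -15 m
12–16 s: ½(-12 + 12)(4) = 0 m
Net displacement = -47.5 m

-47.5 m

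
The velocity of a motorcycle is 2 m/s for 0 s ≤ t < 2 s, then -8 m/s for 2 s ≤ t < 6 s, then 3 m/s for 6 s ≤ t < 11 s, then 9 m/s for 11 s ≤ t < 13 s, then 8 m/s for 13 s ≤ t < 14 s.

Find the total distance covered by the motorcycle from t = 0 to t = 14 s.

77 m

Total distance travelled is ∫|v| dt — sum the magnitudes of each area piece.
0–2 s: |2| × 2 = 4 m
2–6 s: |-8| × 4 = 32 m
6–11 s: |3| × 5 = 15 m
11–13 s: |9| × 2 = 18 m
13–14 s: |8| × 1 = 8 m
Total distance = 77 m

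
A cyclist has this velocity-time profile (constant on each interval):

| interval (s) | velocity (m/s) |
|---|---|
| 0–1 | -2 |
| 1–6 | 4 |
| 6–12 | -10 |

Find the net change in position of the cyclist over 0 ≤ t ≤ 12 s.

-42 m

Displacement is the signed area under the v-t curve.
0–1 s: -2 × 1 = -2 m
1–6 s: 4 × 5 = 20 m
6–12 s: -10 × 6 = -60 m
Net displacement = -42 m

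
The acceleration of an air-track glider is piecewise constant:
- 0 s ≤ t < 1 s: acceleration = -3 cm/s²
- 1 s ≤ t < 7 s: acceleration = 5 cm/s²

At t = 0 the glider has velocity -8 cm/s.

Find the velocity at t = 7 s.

Δv equals the area under the a-t graph; then v = v₀ + Δv.
0–1 s: -3 × 1 = -3 cm/s
1–7 s: 5 × 6 = 30 cm/s
Δv = 27 cm/s, so v(7) = -8 + (27) = 19 cm/s.

19 cm/s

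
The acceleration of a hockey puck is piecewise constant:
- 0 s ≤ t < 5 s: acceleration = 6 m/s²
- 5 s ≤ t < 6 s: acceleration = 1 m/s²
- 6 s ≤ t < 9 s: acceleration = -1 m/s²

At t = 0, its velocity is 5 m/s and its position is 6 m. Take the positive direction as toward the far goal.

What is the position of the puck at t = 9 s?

On each constant-a segment, Δv = aΔt and Δx = v₀Δt + ½aΔt²; chain segment to segment.
0–5 s: v starts 5 m/s; Δx = 5·5 + ½·6·5² = 100 m; v ends 35 m/s.
5–6 s: v starts 35 m/s; Δx = 35·1 + ½·1·1² = 35.5 m; v ends 36 m/s.
6–9 s: v starts 36 m/s; Δx = 36·3 + ½·-1·3² = 103.5 m; v ends 33 m/s.
x(9) = 6 + Σ Δx = 245 m.

245 m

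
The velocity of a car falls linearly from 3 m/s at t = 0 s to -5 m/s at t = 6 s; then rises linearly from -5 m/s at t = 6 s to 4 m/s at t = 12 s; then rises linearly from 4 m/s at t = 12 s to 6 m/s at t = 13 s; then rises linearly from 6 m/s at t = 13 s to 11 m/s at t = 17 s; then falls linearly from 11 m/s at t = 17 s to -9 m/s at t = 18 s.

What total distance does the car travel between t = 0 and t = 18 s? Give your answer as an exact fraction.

Total distance travelled is ∫|v| dt — sum the magnitudes of each area piece.
0–6 s: v = 0 at t = 2.25 s; triangle areas 3.375 + 9.375 = 12.75 m
6–12 s: v = 0 at t = 28/3 s; triangle areas 25/3 + 16/3 = 41/3 m
12–13 s: |½(4 + 6)(1)| = 5 m
13–17 s: |½(6 + 11)(4)| = 34 m
17–18 s: v = 0 at t = 17.55 s; triangle areas 3.025 + 2.025 = 5.05 m
Total distance = 1057/15 m

1057/15 m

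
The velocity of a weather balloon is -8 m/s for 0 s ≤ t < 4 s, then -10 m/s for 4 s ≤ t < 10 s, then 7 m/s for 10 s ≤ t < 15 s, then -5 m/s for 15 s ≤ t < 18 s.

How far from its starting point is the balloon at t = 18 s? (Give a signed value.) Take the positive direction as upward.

Net displacement equals the area under the velocity-time graph (areas below the axis count negative).
0–4 s: -8 × 4 = -32 m
4–10 s: -10 × 6 = -60 m
10–15 s: 7 × 5 = 35 m
15–18 s: -5 × 3 = -15 m
Net displacement = -72 m

-72 m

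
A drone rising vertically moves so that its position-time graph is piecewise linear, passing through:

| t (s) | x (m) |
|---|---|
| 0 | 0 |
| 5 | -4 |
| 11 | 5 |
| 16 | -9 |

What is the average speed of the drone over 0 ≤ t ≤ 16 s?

1.6875 m/s

Average speed = (total path length)/(elapsed time); on a piecewise-linear x-t graph the path length is Σ|Δx|.
0–5 s: |Δx| = |-4 − 0| = 4 m
5–11 s: |Δx| = |5 − -4| = 9 m
11–16 s: |Δx| = |-9 − 5| = 14 m
Total path = 27 m; average speed = 27/16 = 1.6875 m/s.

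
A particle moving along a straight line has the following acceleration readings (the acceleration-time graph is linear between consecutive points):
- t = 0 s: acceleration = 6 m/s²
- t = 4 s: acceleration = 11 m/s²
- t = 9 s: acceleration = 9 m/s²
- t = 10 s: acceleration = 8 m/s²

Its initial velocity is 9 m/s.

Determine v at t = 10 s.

101.5 m/s

Δv equals the area under the a-t graph; then v = v₀ + Δv.
0–4 s: ½(6 + 11)(4) = 34 m/s
4–9 s: ½(11 + 9)(5) = 50 m/s
9–10 s: ½(9 + 8)(1) = 8.5 m/s
Δv = 92.5 m/s, so v(10) = 9 + (92.5) = 101.5 m/s.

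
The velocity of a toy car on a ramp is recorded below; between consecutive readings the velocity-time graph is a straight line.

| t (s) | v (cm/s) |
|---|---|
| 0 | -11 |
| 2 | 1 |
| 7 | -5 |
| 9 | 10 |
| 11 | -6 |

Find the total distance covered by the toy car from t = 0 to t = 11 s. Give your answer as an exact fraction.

227/6 cm

Total distance travelled is ∫|v| dt — sum the magnitudes of each area piece.
0–2 s: v = 0 at t = 11/6 s; triangle areas 121/12 + 1/12 = 61/6 cm
2–7 s: v = 0 at t = 17/6 s; triangle areas 5/12 + 125/12 = 65/6 cm
7–9 s: v = 0 at t = 23/3 s; triangle areas 5/3 + 20/3 = 25/3 cm
9–11 s: v = 0 at t = 10.25 s; triangle areas 6.25 + 2.25 = 8.5 cm
Total distance = 227/6 cm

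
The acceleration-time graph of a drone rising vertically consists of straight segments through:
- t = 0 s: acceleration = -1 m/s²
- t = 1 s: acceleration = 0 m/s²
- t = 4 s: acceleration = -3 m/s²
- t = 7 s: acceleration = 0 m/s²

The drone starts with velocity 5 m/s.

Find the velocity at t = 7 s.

Δv equals the area under the a-t graph; then v = v₀ + Δv.
0–1 s: ½(-1 + 0)(1) = -0.5 m/s
1–4 s: ½(0 + -3)(3) = -4.5 m/s
4–7 s: ½(-3 + 0)(3) = -4.5 m/s
Δv = -9.5 m/s, so v(7) = 5 + (-9.5) = -4.5 m/s.

-4.5 m/s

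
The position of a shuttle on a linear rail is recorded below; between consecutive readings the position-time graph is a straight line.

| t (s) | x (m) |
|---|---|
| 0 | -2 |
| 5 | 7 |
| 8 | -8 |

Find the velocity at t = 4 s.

1.8 m/s

Velocity is the slope of the x-t graph on 0–5 s: (7 − -2)/(5 − 0) = 1.8 m/s.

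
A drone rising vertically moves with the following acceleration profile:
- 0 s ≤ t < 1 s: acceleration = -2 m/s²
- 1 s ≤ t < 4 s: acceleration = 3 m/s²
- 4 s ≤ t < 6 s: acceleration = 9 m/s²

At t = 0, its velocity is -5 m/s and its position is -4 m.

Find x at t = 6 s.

On each constant-a segment, Δv = aΔt and Δx = v₀Δt + ½aΔt²; chain segment to segment.
0–1 s: v starts -5 m/s; Δx = -5·1 + ½·-2·1² = -6 m; v ends -7 m/s.
1–4 s: v starts -7 m/s; Δx = -7·3 + ½·3·3² = -7.5 m; v ends 2 m/s.
4–6 s: v starts 2 m/s; Δx = 2·2 + ½·9·2² = 22 m; v ends 20 m/s.
x(6) = -4 + Σ Δx = 4.5 m.

4.5 m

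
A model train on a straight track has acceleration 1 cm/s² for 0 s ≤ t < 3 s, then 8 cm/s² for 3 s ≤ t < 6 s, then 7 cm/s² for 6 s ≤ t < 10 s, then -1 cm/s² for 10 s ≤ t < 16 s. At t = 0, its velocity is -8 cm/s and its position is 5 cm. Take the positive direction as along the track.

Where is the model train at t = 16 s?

402.5 cm

On each constant-a segment, Δv = aΔt and Δx = v₀Δt + ½aΔt²; chain segment to segment.
0–3 s: v starts -8 cm/s; Δx = -8·3 + ½·1·3² = -19.5 cm; v ends -5 cm/s.
3–6 s: v starts -5 cm/s; Δx = -5·3 + ½·8·3² = 21 cm; v ends 19 cm/s.
6–10 s: v starts 19 cm/s; Δx = 19·4 + ½·7·4² = 132 cm; v ends 47 cm/s.
10–16 s: v starts 47 cm/s; Δx = 47·6 + ½·-1·6² = 264 cm; v ends 41 cm/s.
x(16) = 5 + Σ Δx = 402.5 cm.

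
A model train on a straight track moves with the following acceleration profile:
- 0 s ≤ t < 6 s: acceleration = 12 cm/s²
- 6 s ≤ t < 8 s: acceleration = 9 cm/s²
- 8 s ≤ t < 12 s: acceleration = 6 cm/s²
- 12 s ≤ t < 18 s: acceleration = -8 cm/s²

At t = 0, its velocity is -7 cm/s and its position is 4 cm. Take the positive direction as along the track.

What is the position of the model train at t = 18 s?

On each constant-a segment, Δv = aΔt and Δx = v₀Δt + ½aΔt²; chain segment to segment.
0–6 s: v starts -7 cm/s; Δx = -7·6 + ½·12·6² = 174 cm; v ends 65 cm/s.
6–8 s: v starts 65 cm/s; Δx = 65·2 + ½·9·2² = 148 cm; v ends 83 cm/s.
8–12 s: v starts 83 cm/s; Δx = 83·4 + ½·6·4² = 380 cm; v ends 107 cm/s.
12–18 s: v starts 107 cm/s; Δx = 107·6 + ½·-8·6² = 498 cm; v ends 59 cm/s.
x(18) = 4 + Σ Δx = 1204 cm.

1204 cm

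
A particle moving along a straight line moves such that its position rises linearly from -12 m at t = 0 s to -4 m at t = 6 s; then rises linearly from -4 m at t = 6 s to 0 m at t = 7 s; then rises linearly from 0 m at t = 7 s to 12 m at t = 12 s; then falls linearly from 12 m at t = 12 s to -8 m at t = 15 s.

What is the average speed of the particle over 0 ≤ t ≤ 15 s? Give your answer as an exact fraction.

Average speed = (total path length)/(elapsed time); on a piecewise-linear x-t graph the path length is Σ|Δx|.
0–6 s: |Δx| = |-4 − -12| = 8 m
6–7 s: |Δx| = |0 − -4| = 4 m
7–12 s: |Δx| = |12 − 0| = 12 m
12–15 s: |Δx| = |-8 − 12| = 20 m
Total path = 44 m; average speed = 44/15 = 44/15 m/s.

44/15 m/s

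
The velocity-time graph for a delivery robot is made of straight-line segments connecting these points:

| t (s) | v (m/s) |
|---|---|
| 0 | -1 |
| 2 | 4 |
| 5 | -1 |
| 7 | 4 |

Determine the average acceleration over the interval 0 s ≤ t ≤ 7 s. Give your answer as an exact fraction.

5/7 m/s²

Average acceleration = Δv/Δt = (4 − -1)/(7 − 0) = 5/7 m/s².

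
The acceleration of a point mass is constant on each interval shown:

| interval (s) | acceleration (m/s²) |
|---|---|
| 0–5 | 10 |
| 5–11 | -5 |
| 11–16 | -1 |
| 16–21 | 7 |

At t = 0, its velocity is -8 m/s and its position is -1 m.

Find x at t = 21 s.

416 m

On each constant-a segment, Δv = aΔt and Δx = v₀Δt + ½aΔt²; chain segment to segment.
0–5 s: v starts -8 m/s; Δx = -8·5 + ½·10·5² = 85 m; v ends 42 m/s.
5–11 s: v starts 42 m/s; Δx = 42·6 + ½·-5·6² = 162 m; v ends 12 m/s.
11–16 s: v starts 12 m/s; Δx = 12·5 + ½·-1·5² = 47.5 m; v ends 7 m/s.
16–21 s: v starts 7 m/s; Δx = 7·5 + ½·7·5² = 122.5 m; v ends 42 m/s.
x(21) = -1 + Σ Δx = 416 m.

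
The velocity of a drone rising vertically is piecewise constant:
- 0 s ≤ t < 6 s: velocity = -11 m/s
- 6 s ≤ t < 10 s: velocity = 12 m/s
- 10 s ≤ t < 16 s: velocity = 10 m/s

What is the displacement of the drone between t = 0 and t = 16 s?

Net displacement equals the area under the velocity-time graph (areas below the axis count negative).
0–6 s: -11 × 6 = -66 m
6–10 s: 12 × 4 = 48 m
10–16 s: 10 × 6 = 60 m
Net displacement = 42 m

42 m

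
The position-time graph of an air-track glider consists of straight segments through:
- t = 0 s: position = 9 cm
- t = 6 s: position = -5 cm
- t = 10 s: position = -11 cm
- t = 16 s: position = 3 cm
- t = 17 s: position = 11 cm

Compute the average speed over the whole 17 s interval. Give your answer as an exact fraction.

42/17 cm/s

Average speed = (total path length)/(elapsed time); on a piecewise-linear x-t graph the path length is Σ|Δx|.
0–6 s: |Δx| = |-5 − 9| = 14 cm
6–10 s: |Δx| = |-11 − -5| = 6 cm
10–16 s: |Δx| = |3 − -11| = 14 cm
16–17 s: |Δx| = |11 − 3| = 8 cm
Total path = 42 cm; average speed = 42/17 = 42/17 cm/s.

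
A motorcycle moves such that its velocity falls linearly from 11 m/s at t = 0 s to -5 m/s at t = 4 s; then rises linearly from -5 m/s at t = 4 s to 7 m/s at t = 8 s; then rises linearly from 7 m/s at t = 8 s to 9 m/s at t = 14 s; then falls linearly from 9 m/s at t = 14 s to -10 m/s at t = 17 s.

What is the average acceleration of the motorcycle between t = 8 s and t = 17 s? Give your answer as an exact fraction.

-17/9 m/s²

Average acceleration = Δv/Δt = (-10 − 7)/(17 − 8) = -17/9 m/s².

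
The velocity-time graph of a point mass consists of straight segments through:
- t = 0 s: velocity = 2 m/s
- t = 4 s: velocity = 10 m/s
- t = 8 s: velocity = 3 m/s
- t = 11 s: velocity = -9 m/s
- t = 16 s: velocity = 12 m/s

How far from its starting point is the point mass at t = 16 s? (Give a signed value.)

Net displacement equals the area under the velocity-time graph (areas below the axis count negative).
0–4 s: ½(2 + 10)(4) = 24 m
4–8 s: ½(10 + 3)(4) = 26 m
8–11 s: ½(3 + -9)(3) = -9 m
11–16 s: ½(-9 + 12)(5) = 7.5 m
Net displacement = 48.5 m

48.5 m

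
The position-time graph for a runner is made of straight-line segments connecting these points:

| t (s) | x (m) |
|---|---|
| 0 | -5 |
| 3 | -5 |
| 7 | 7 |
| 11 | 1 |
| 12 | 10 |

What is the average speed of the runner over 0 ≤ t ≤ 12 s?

Average speed = (total path length)/(elapsed time); on a piecewise-linear x-t graph the path length is Σ|Δx|.
0–3 s: |Δx| = |-5 − -5| = 0 m
3–7 s: |Δx| = |7 − -5| = 12 m
7–11 s: |Δx| = |1 − 7| = 6 m
11–12 s: |Δx| = |10 − 1| = 9 m
Total path = 27 m; average speed = 27/12 = 2.25 m/s.

2.25 m/s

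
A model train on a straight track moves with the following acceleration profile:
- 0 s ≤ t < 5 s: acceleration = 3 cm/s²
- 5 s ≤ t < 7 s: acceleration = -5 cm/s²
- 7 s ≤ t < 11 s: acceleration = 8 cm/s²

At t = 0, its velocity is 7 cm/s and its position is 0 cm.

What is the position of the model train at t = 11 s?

On each constant-a segment, Δv = aΔt and Δx = v₀Δt + ½aΔt²; chain segment to segment.
0–5 s: v starts 7 cm/s; Δx = 7·5 + ½·3·5² = 72.5 cm; v ends 22 cm/s.
5–7 s: v starts 22 cm/s; Δx = 22·2 + ½·-5·2² = 34 cm; v ends 12 cm/s.
7–11 s: v starts 12 cm/s; Δx = 12·4 + ½·8·4² = 112 cm; v ends 44 cm/s.
x(11) = 0 + Σ Δx = 218.5 cm.

218.5 cm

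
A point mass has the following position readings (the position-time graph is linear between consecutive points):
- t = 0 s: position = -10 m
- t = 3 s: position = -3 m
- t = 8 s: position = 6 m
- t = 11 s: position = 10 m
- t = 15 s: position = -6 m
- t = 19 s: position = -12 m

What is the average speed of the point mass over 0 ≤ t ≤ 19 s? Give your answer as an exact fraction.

Average speed = (total path length)/(elapsed time); on a piecewise-linear x-t graph the path length is Σ|Δx|.
0–3 s: |Δx| = |-3 − -10| = 7 m
3–8 s: |Δx| = |6 − -3| = 9 m
8–11 s: |Δx| = |10 − 6| = 4 m
11–15 s: |Δx| = |-6 − 10| = 16 m
15–19 s: |Δx| = |-12 − -6| = 6 m
Total path = 42 m; average speed = 42/19 = 42/19 m/s.

42/19 m/s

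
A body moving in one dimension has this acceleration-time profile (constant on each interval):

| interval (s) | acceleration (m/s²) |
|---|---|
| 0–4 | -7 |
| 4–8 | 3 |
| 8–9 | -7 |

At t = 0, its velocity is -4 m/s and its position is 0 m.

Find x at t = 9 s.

On each constant-a segment, Δv = aΔt and Δx = v₀Δt + ½aΔt²; chain segment to segment.
0–4 s: v starts -4 m/s; Δx = -4·4 + ½·-7·4² = -72 m; v ends -32 m/s.
4–8 s: v starts -32 m/s; Δx = -32·4 + ½·3·4² = -104 m; v ends -20 m/s.
8–9 s: v starts -20 m/s; Δx = -20·1 + ½·-7·1² = -23.5 m; v ends -27 m/s.
x(9) = 0 + Σ Δx = -199.5 m.

-199.5 m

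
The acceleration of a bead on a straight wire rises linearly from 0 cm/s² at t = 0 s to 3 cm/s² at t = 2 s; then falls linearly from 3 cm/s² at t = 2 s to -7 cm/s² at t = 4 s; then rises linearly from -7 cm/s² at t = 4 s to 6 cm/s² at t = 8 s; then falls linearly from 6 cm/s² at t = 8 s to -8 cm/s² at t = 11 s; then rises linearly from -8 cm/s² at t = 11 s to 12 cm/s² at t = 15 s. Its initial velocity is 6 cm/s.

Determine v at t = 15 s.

Δv equals the area under the a-t graph; then v = v₀ + Δv.
0–2 s: ½(0 + 3)(2) = 3 cm/s
2–4 s: ½(3 + -7)(2) = -4 cm/s
4–8 s: ½(-7 + 6)(4) = -2 cm/s
8–11 s: ½(6 + -8)(3) = -3 cm/s
11–15 s: ½(-8 + 12)(4) = 8 cm/s
Δv = 2 cm/s, so v(15) = 6 + (2) = 8 cm/s.

8 cm/s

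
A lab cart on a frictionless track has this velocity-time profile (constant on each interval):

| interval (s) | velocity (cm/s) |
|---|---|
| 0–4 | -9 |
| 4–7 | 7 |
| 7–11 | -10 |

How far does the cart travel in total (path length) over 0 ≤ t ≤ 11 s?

97 cm

Total distance travelled is ∫|v| dt — sum the magnitudes of each area piece.
0–4 s: |-9| × 4 = 36 cm
4–7 s: |7| × 3 = 21 cm
7–11 s: |-10| × 4 = 40 cm
Total distance = 97 cm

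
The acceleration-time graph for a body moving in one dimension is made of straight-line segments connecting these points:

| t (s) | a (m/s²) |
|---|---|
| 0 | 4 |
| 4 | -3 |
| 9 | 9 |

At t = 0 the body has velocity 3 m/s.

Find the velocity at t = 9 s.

Δv equals the area under the a-t graph; then v = v₀ + Δv.
0–4 s: ½(4 + -3)(4) = 2 m/s
4–9 s: ½(-3 + 9)(5) = 15 m/s
Δv = 17 m/s, so v(9) = 3 + (17) = 20 m/s.

20 m/s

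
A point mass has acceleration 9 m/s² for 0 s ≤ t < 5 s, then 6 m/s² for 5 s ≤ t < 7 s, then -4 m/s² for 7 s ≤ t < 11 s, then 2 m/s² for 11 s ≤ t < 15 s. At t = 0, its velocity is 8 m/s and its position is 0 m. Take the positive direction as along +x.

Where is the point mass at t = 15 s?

710.5 m

On each constant-a segment, Δv = aΔt and Δx = v₀Δt + ½aΔt²; chain segment to segment.
0–5 s: v starts 8 m/s; Δx = 8·5 + ½·9·5² = 152.5 m; v ends 53 m/s.
5–7 s: v starts 53 m/s; Δx = 53·2 + ½·6·2² = 118 m; v ends 65 m/s.
7–11 s: v starts 65 m/s; Δx = 65·4 + ½·-4·4² = 228 m; v ends 49 m/s.
11–15 s: v starts 49 m/s; Δx = 49·4 + ½·2·4² = 212 m; v ends 57 m/s.
x(15) = 0 + Σ Δx = 710.5 m.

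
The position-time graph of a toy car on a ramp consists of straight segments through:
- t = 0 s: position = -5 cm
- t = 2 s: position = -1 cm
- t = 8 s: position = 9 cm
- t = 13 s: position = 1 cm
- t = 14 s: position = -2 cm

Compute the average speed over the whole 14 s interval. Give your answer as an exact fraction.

Average speed = (total path length)/(elapsed time); on a piecewise-linear x-t graph the path length is Σ|Δx|.
0–2 s: |Δx| = |-1 − -5| = 4 cm
2–8 s: |Δx| = |9 − -1| = 10 cm
8–13 s: |Δx| = |1 − 9| = 8 cm
13–14 s: |Δx| = |-2 − 1| = 3 cm
Total path = 25 cm; average speed = 25/14 = 25/14 cm/s.

25/14 cm/s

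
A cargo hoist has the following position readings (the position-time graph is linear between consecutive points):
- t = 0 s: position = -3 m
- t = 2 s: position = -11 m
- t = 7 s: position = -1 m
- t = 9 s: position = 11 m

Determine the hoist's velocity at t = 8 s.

Velocity is the slope of the x-t graph on 7–9 s: (11 − -1)/(9 − 7) = 6 m/s.

6 m/s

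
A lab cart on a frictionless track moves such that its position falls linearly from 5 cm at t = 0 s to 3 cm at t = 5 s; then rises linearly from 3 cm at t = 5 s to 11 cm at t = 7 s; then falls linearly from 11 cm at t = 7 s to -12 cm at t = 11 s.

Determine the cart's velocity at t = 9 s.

-5.75 cm/s

Velocity is the slope of the x-t graph on 7–11 s: (-12 − 11)/(11 − 7) = -5.75 cm/s.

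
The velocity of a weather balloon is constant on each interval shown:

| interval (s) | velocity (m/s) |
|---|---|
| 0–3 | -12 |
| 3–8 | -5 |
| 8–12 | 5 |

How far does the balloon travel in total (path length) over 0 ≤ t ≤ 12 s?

81 m

Distance (not displacement) is the total path length: add the absolute areas under v-t.
0–3 s: |-12| × 3 = 36 m
3–8 s: |-5| × 5 = 25 m
8–12 s: |5| × 4 = 20 m
Total distance = 81 m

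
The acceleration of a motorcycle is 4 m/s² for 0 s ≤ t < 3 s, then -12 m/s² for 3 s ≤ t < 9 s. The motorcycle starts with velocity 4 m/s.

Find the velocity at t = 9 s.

-56 m/s

Δv equals the area under the a-t graph; then v = v₀ + Δv.
0–3 s: 4 × 3 = 12 m/s
3–9 s: -12 × 6 = -72 m/s
Δv = -60 m/s, so v(9) = 4 + (-60) = -56 m/s.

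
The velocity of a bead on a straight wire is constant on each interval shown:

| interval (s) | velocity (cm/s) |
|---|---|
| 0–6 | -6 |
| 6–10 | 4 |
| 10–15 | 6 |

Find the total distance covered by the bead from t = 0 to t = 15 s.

82 cm

Distance (not displacement) is the total path length: add the absolute areas under v-t.
0–6 s: |-6| × 6 = 36 cm
6–10 s: |4| × 4 = 16 cm
10–15 s: |6| × 5 = 30 cm
Total distance = 82 cm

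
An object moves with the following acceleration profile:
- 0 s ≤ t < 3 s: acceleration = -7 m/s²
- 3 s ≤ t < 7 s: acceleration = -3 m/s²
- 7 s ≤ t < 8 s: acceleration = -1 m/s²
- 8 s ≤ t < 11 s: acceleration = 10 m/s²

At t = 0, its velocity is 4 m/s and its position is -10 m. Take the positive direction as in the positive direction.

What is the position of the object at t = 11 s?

-196 m

On each constant-a segment, Δv = aΔt and Δx = v₀Δt + ½aΔt²; chain segment to segment.
0–3 s: v starts 4 m/s; Δx = 4·3 + ½·-7·3² = -19.5 m; v ends -17 m/s.
3–7 s: v starts -17 m/s; Δx = -17·4 + ½·-3·4² = -92 m; v ends -29 m/s.
7–8 s: v starts -29 m/s; Δx = -29·1 + ½·-1·1² = -29.5 m; v ends -30 m/s.
8–11 s: v starts -30 m/s; Δx = -30·3 + ½·10·3² = -45 m; v ends 0 m/s.
x(11) = -10 + Σ Δx = -196 m.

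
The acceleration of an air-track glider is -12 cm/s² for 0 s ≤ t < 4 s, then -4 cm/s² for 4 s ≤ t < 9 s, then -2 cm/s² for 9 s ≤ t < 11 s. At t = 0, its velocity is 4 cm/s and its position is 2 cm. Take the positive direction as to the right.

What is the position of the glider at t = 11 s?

-480 cm

On each constant-a segment, Δv = aΔt and Δx = v₀Δt + ½aΔt²; chain segment to segment.
0–4 s: v starts 4 cm/s; Δx = 4·4 + ½·-12·4² = -80 cm; v ends -44 cm/s.
4–9 s: v starts -44 cm/s; Δx = -44·5 + ½·-4·5² = -270 cm; v ends -64 cm/s.
9–11 s: v starts -64 cm/s; Δx = -64·2 + ½·-2·2² = -132 cm; v ends -68 cm/s.
x(11) = 2 + Σ Δx = -480 cm.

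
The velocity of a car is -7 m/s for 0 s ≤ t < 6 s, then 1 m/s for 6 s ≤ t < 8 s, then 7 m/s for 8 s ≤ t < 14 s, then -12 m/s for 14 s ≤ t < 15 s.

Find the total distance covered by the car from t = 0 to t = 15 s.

98 m

Distance (not displacement) is the total path length: add the absolute areas under v-t.
0–6 s: |-7| × 6 = 42 m
6–8 s: |1| × 2 = 2 m
8–14 s: |7| × 6 = 42 m
14–15 s: |-12| × 1 = 12 m
Total distance = 98 m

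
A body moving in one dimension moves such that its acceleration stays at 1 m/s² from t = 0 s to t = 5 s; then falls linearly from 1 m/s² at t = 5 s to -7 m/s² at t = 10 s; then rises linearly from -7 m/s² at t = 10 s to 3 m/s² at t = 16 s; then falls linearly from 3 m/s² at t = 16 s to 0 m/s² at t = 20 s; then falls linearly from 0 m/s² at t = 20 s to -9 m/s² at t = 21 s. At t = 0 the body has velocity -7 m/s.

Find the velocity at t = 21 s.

Δv equals the area under the a-t graph; then v = v₀ + Δv.
0–5 s: 1 × 5 = 5 m/s
5–10 s: ½(1 + -7)(5) = -15 m/s
10–16 s: ½(-7 + 3)(6) = -12 m/s
16–20 s: ½(3 + 0)(4) = 6 m/s
20–21 s: ½(0 + -9)(1) = -4.5 m/s
Δv = -20.5 m/s, so v(21) = -7 + (-20.5) = -27.5 m/s.

-27.5 m/s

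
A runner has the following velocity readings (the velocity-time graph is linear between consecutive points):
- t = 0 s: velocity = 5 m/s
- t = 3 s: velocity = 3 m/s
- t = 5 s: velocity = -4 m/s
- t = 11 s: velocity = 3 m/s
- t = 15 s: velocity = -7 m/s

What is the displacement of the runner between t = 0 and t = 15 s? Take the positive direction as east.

0 m

Net displacement equals the area under the velocity-time graph (areas below the axis count negative).
0–3 s: ½(5 + 3)(3) = 12 m
3–5 s: ½(3 + -4)(2) = -1 m
5–11 s: ½(-4 + 3)(6) = -3 m
11–15 s: ½(3 + -7)(4) = -8 m
Net displacement = 0 m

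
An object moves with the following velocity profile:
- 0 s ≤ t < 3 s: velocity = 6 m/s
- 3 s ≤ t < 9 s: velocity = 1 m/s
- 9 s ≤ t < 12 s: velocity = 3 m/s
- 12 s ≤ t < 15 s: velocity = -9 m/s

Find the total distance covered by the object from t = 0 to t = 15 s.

Distance (not displacement) is the total path length: add the absolute areas under v-t.
0–3 s: |6| × 3 = 18 m
3–9 s: |1| × 6 = 6 m
9–12 s: |3| × 3 = 9 m
12–15 s: |-9| × 3 = 27 m
Total distance = 60 m

60 m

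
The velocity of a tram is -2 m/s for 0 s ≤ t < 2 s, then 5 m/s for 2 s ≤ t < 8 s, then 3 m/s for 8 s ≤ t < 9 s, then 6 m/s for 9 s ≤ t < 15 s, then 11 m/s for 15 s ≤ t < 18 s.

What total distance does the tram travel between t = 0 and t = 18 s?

Total distance travelled is ∫|v| dt — sum the magnitudes of each area piece.
0–2 s: |-2| × 2 = 4 m
2–8 s: |5| × 6 = 30 m
8–9 s: |3| × 1 = 3 m
9–15 s: |6| × 6 = 36 m
15–18 s: |11| × 3 = 33 m
Total distance = 106 m

106 m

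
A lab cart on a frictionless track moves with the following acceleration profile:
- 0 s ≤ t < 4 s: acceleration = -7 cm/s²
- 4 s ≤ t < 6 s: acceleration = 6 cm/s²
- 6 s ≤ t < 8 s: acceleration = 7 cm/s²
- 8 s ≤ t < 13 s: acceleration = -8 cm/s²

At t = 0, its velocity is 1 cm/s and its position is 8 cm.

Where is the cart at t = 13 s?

-207 cm

On each constant-a segment, Δv = aΔt and Δx = v₀Δt + ½aΔt²; chain segment to segment.
0–4 s: v starts 1 cm/s; Δx = 1·4 + ½·-7·4² = -52 cm; v ends -27 cm/s.
4–6 s: v starts -27 cm/s; Δx = -27·2 + ½·6·2² = -42 cm; v ends -15 cm/s.
6–8 s: v starts -15 cm/s; Δx = -15·2 + ½·7·2² = -16 cm; v ends -1 cm/s.
8–13 s: v starts -1 cm/s; Δx = -1·5 + ½·-8·5² = -105 cm; v ends -41 cm/s.
x(13) = 8 + Σ Δx = -207 cm.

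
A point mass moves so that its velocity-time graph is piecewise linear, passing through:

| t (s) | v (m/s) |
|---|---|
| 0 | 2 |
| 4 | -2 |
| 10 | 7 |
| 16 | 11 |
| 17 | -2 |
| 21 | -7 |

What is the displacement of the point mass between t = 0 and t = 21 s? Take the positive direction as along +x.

55.5 m

Displacement is the signed area under the v-t curve.
0–4 s: ½(2 + -2)(4) = 0 m
4–10 s: ½(-2 + 7)(6) = 15 m
10–16 s: ½(7 + 11)(6) = 54 m
16–17 s: ½(11 + -2)(1) = 4.5 m
17–21 s: ½(-2 + -7)(4) = -18 m
Net displacement = 55.5 m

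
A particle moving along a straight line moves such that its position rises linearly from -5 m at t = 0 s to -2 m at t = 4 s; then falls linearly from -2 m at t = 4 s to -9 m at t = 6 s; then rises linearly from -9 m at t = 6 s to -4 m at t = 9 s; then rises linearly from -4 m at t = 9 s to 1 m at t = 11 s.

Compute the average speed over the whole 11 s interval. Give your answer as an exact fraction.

20/11 m/s

Average speed = (total path length)/(elapsed time); on a piecewise-linear x-t graph the path length is Σ|Δx|.
0–4 s: |Δx| = |-2 − -5| = 3 m
4–6 s: |Δx| = |-9 − -2| = 7 m
6–9 s: |Δx| = |-4 − -9| = 5 m
9–11 s: |Δx| = |1 − -4| = 5 m
Total path = 20 m; average speed = 20/11 = 20/11 m/s.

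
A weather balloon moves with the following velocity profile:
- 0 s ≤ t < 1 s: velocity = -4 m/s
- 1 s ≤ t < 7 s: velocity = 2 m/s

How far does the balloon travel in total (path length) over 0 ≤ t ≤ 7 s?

16 m

Distance (not displacement) is the total path length: add the absolute areas under v-t.
0–1 s: |-4| × 1 = 4 m
1–7 s: |2| × 6 = 12 m
Total distance = 16 m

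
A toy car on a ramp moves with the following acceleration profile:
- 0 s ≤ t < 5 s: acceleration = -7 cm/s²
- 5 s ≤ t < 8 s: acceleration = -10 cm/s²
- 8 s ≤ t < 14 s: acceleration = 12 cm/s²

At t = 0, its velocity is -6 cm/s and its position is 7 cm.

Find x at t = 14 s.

On each constant-a segment, Δv = aΔt and Δx = v₀Δt + ½aΔt²; chain segment to segment.
0–5 s: v starts -6 cm/s; Δx = -6·5 + ½·-7·5² = -117.5 cm; v ends -41 cm/s.
5–8 s: v starts -41 cm/s; Δx = -41·3 + ½·-10·3² = -168 cm; v ends -71 cm/s.
8–14 s: v starts -71 cm/s; Δx = -71·6 + ½·12·6² = -210 cm; v ends 1 cm/s.
x(14) = 7 + Σ Δx = -488.5 cm.

-488.5 cm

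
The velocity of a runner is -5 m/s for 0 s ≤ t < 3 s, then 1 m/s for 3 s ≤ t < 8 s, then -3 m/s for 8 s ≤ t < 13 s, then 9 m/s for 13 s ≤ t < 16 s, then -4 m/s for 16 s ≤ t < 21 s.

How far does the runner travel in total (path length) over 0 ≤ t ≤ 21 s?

Distance (not displacement) is the total path length: add the absolute areas under v-t.
0–3 s: |-5| × 3 = 15 m
3–8 s: |1| × 5 = 5 m
8–13 s: |-3| × 5 = 15 m
13–16 s: |9| × 3 = 27 m
16–21 s: |-4| × 5 = 20 m
Total distance = 82 m

82 m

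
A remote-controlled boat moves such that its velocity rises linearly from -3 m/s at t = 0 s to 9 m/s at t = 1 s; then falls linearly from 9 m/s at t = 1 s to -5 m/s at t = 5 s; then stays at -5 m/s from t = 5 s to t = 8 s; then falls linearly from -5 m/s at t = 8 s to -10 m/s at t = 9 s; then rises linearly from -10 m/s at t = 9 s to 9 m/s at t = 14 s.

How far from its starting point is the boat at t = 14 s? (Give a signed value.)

Net displacement equals the area under the velocity-time graph (areas below the axis count negative).
0–1 s: ½(-3 + 9)(1) = 3 m
1–5 s: ½(9 + -5)(4) = 8 m
5–8 s: -5 × 3 = -15 m
8–9 s: ½(-5 + -10)(1) = -7.5 m
9–14 s: ½(-10 + 9)(5) = -2.5 m
Net displacement = -14 m

-14 m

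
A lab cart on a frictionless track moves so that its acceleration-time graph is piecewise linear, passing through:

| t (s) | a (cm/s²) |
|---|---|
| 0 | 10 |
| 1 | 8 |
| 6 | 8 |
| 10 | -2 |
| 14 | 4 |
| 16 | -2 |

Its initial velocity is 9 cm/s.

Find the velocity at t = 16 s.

Δv equals the area under the a-t graph; then v = v₀ + Δv.
0–1 s: ½(10 + 8)(1) = 9 cm/s
1–6 s: 8 × 5 = 40 cm/s
6–10 s: ½(8 + -2)(4) = 12 cm/s
10–14 s: ½(-2 + 4)(4) = 4 cm/s
14–16 s: ½(4 + -2)(2) = 2 cm/s
Δv = 67 cm/s, so v(16) = 9 + (67) = 76 cm/s.

76 cm/s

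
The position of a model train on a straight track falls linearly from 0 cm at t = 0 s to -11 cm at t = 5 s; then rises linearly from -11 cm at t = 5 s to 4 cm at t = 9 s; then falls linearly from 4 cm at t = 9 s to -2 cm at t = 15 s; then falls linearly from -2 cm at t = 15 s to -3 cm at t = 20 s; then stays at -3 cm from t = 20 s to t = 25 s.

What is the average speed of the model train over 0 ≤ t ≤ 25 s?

1.32 cm/s

Average speed = (total path length)/(elapsed time); on a piecewise-linear x-t graph the path length is Σ|Δx|.
0–5 s: |Δx| = |-11 − 0| = 11 cm
5–9 s: |Δx| = |4 − -11| = 15 cm
9–15 s: |Δx| = |-2 − 4| = 6 cm
15–20 s: |Δx| = |-3 − -2| = 1 cm
20–25 s: |Δx| = |-3 − -3| = 0 cm
Total path = 33 cm; average speed = 33/25 = 1.32 cm/s.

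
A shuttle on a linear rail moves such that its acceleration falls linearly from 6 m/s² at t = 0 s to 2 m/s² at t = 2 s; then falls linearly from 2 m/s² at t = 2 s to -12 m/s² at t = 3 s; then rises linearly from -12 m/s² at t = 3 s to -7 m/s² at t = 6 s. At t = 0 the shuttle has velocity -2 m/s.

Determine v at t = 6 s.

Δv equals the area under the a-t graph; then v = v₀ + Δv.
0–2 s: ½(6 + 2)(2) = 8 m/s
2–3 s: ½(2 + -12)(1) = -5 m/s
3–6 s: ½(-12 + -7)(3) = -28.5 m/s
Δv = -25.5 m/s, so v(6) = -2 + (-25.5) = -27.5 m/s.

-27.5 m/s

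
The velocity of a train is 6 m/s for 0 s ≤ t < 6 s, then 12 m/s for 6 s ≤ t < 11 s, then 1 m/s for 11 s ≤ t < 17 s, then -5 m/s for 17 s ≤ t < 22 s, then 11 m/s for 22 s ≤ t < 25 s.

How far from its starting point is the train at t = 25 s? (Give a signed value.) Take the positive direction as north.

110 m

Displacement is the signed area under the v-t curve.
0–6 s: 6 × 6 = 36 m
6–11 s: 12 × 5 = 60 m
11–17 s: 1 × 6 = 6 m
17–22 s: -5 × 5 = -25 m
22–25 s: 11 × 3 = 33 m
Net displacement = 110 m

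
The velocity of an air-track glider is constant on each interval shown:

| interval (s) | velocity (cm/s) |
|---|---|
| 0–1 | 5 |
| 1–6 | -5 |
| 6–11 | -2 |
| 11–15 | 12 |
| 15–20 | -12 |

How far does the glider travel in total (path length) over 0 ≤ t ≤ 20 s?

148 cm

Distance (not displacement) is the total path length: add the absolute areas under v-t.
0–1 s: |5| × 1 = 5 cm
1–6 s: |-5| × 5 = 25 cm
6–11 s: |-2| × 5 = 10 cm
11–15 s: |12| × 4 = 48 cm
15–20 s: |-12| × 5 = 60 cm
Total distance = 148 cm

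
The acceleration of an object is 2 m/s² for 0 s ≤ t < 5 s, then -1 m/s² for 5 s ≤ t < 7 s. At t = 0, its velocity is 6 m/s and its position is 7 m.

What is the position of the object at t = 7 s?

On each constant-a segment, Δv = aΔt and Δx = v₀Δt + ½aΔt²; chain segment to segment.
0–5 s: v starts 6 m/s; Δx = 6·5 + ½·2·5² = 55 m; v ends 16 m/s.
5–7 s: v starts 16 m/s; Δx = 16·2 + ½·-1·2² = 30 m; v ends 14 m/s.
x(7) = 7 + Σ Δx = 92 m.

92 m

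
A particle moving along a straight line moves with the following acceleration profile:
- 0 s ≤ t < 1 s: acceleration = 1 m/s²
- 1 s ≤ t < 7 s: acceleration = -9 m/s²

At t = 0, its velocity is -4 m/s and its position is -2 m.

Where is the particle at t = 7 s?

On each constant-a segment, Δv = aΔt and Δx = v₀Δt + ½aΔt²; chain segment to segment.
0–1 s: v starts -4 m/s; Δx = -4·1 + ½·1·1² = -3.5 m; v ends -3 m/s.
1–7 s: v starts -3 m/s; Δx = -3·6 + ½·-9·6² = -180 m; v ends -57 m/s.
x(7) = -2 + Σ Δx = -185.5 m.

-185.5 m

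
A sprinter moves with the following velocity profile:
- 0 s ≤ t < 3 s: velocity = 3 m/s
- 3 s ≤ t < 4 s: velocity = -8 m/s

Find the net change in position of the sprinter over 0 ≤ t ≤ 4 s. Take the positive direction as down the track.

Net displacement equals the area under the velocity-time graph (areas below the axis count negative).
0–3 s: 3 × 3 = 9 m
3–4 s: -8 × 1 = -8 m
Net displacement = 1 m

1 m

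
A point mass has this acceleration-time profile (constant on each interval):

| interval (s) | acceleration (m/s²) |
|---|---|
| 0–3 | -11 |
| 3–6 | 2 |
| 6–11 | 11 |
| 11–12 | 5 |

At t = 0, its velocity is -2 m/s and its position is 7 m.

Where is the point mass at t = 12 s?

On each constant-a segment, Δv = aΔt and Δx = v₀Δt + ½aΔt²; chain segment to segment.
0–3 s: v starts -2 m/s; Δx = -2·3 + ½·-11·3² = -55.5 m; v ends -35 m/s.
3–6 s: v starts -35 m/s; Δx = -35·3 + ½·2·3² = -96 m; v ends -29 m/s.
6–11 s: v starts -29 m/s; Δx = -29·5 + ½·11·5² = -7.5 m; v ends 26 m/s.
11–12 s: v starts 26 m/s; Δx = 26·1 + ½·5·1² = 28.5 m; v ends 31 m/s.
x(12) = 7 + Σ Δx = -123.5 m.

-123.5 m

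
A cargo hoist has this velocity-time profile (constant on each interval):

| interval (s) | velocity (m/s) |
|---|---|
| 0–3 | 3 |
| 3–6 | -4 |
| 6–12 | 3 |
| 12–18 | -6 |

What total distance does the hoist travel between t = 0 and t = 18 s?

Distance (not displacement) is the total path length: add the absolute areas under v-t.
0–3 s: |3| × 3 = 9 m
3–6 s: |-4| × 3 = 12 m
6–12 s: |3| × 6 = 18 m
12–18 s: |-6| × 6 = 36 m
Total distance = 75 m

75 m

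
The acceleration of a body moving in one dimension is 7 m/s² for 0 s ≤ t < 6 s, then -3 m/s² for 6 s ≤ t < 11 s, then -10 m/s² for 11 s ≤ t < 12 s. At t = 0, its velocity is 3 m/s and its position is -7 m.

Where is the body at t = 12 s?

On each constant-a segment, Δv = aΔt and Δx = v₀Δt + ½aΔt²; chain segment to segment.
0–6 s: v starts 3 m/s; Δx = 3·6 + ½·7·6² = 144 m; v ends 45 m/s.
6–11 s: v starts 45 m/s; Δx = 45·5 + ½·-3·5² = 187.5 m; v ends 30 m/s.
11–12 s: v starts 30 m/s; Δx = 30·1 + ½·-10·1² = 25 m; v ends 20 m/s.
x(12) = -7 + Σ Δx = 349.5 m.

349.5 m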